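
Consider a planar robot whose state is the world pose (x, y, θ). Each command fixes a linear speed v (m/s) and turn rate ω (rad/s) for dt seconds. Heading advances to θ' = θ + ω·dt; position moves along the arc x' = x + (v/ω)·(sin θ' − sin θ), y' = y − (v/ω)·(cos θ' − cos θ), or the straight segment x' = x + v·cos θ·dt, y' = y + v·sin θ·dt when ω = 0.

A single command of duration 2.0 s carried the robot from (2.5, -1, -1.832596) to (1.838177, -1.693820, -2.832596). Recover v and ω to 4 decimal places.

v = 0.5000, ω = -0.5000

Δθ = -2.832596 − -1.832596 = -1.000000
ω = Δθ/dt = -1.000000/2.0 = -0.5000
R = −Δy/(cos θ' − cos θ) = -1.0000
v = R·ω = -1.0000·-0.5000 = 0.5000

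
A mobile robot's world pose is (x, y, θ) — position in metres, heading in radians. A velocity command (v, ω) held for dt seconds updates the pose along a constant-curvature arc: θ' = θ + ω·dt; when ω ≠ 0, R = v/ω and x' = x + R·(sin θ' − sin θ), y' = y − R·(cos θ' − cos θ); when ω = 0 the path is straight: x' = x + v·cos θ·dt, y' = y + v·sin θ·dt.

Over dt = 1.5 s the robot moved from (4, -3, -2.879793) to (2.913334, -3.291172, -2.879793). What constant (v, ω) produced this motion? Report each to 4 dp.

v = 0.7500, ω = 0.0000

Δθ = -2.879793 − -2.879793 = 0.000000
ω = Δθ/dt = 0.000000/1.5 = 0.0000
ω = 0 → v = (Δx·cos θ + Δy·sin θ)/dt = 0.7500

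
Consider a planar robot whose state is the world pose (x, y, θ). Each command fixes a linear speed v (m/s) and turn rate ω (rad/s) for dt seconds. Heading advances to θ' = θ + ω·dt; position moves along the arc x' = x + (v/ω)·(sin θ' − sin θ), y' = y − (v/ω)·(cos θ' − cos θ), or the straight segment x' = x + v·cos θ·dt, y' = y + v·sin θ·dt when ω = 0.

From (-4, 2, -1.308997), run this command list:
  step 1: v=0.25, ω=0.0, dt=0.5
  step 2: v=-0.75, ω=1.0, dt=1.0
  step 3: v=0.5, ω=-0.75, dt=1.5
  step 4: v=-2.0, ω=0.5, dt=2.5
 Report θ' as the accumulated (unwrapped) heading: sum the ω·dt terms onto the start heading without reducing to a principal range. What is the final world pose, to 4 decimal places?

step 1: θ'=-1.3090 (straight) → pose (-3.9676, 1.8793, -1.3090)
step 2: θ'=-0.3090 (R=-0.7500) → pose (-4.4640, 2.3996, -0.3090)
step 3: θ'=-1.4340 (R=-0.6667) → pose (-4.0063, 1.8554, -1.4340)
step 4: θ'=-0.1840 (R=-4.0000) → pose (-7.2371, 5.2424, -0.1840)

(-7.2371, 5.2424, -0.1840)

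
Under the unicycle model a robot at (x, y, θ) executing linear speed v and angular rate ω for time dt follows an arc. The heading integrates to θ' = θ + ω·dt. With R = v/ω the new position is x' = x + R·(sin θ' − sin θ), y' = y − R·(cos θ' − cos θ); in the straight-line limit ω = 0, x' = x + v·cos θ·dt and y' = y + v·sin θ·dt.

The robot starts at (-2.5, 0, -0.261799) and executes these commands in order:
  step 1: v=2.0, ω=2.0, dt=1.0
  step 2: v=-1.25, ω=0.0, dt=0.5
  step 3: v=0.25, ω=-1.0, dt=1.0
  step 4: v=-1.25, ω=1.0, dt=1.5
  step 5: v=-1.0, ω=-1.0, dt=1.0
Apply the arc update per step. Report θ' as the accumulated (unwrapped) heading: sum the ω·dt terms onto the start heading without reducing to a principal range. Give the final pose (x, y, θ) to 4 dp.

step 1: θ'=1.7382 (R=1.0000) → pose (-1.2552, 1.1325, 1.7382)
step 2: θ'=1.7382 (straight) → pose (-1.1510, 0.5163, 1.7382)
step 3: θ'=0.7382 (R=-0.2500) → pose (-1.0728, 0.7429, 0.7382)
step 4: θ'=2.2382 (R=-1.2500) → pose (-1.2133, -0.9554, 2.2382)
step 5: θ'=1.2382 (R=1.0000) → pose (-1.0536, -1.9009, 1.2382)

(-1.0536, -1.9009, 1.2382)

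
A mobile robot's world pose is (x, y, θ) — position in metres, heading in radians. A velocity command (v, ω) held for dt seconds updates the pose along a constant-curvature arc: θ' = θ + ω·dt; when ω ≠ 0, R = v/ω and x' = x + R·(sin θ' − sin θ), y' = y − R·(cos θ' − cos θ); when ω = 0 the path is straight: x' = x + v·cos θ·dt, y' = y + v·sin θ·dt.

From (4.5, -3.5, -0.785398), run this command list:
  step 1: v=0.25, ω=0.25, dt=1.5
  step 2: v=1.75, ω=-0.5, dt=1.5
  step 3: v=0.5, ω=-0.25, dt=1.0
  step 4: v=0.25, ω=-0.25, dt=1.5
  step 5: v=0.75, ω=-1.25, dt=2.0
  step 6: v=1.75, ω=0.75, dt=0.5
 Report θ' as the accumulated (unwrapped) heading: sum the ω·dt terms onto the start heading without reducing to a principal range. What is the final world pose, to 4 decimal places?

step 1: θ'=-0.4104 (R=1.0000) → pose (4.8081, -3.7099, -0.4104)
step 2: θ'=-1.1604 (R=-3.5000) → pose (6.6211, -5.5228, -1.1604)
step 3: θ'=-1.4104 (R=-2.0000) → pose (6.7615, -6.0013, -1.4104)
step 4: θ'=-1.7854 (R=-1.0000) → pose (6.7514, -6.3740, -1.7854)
step 5: θ'=-4.2854 (R=-0.6000) → pose (5.6190, -6.4947, -4.2854)
step 6: θ'=-3.9104 (R=2.3333) → pose (5.1175, -5.7840, -3.9104)

(5.1175, -5.7840, -3.9104)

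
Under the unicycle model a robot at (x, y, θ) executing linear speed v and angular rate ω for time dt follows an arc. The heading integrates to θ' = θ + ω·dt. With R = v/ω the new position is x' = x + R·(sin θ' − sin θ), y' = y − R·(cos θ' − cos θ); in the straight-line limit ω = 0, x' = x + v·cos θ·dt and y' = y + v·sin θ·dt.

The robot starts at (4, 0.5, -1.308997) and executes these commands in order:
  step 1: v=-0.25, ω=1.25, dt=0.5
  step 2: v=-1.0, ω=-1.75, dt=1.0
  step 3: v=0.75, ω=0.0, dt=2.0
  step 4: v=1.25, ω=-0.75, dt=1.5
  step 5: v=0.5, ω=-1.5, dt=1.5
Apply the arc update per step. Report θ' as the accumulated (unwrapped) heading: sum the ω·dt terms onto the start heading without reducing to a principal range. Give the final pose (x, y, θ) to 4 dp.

step 1: θ'=-0.6840 (R=-0.2000) → pose (3.9332, 0.6032, -0.6840)
step 2: θ'=-2.4340 (R=0.5714) → pose (3.9228, 1.4804, -2.4340)
step 3: θ'=-2.4340 (straight) → pose (2.7830, 0.5054, -2.4340)
step 4: θ'=-3.5590 (R=-1.6667) → pose (1.0240, 0.2483, -3.5590)
step 5: θ'=-5.8090 (R=-0.3333) → pose (1.0069, 0.8496, -5.8090)

(1.0069, 0.8496, -5.8090)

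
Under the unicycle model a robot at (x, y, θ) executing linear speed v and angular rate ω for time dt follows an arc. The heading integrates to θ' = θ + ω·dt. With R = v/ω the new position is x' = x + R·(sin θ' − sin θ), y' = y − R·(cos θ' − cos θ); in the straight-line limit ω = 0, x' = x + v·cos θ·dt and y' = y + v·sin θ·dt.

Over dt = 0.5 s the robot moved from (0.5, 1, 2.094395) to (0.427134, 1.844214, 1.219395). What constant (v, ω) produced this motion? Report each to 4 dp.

v = 1.7500, ω = -1.7500

Δθ = 1.219395 − 2.094395 = -0.875000
ω = Δθ/dt = -0.875000/0.5 = -1.7500
R = −Δy/(cos θ' − cos θ) = -1.0000
v = R·ω = -1.0000·-1.7500 = 1.7500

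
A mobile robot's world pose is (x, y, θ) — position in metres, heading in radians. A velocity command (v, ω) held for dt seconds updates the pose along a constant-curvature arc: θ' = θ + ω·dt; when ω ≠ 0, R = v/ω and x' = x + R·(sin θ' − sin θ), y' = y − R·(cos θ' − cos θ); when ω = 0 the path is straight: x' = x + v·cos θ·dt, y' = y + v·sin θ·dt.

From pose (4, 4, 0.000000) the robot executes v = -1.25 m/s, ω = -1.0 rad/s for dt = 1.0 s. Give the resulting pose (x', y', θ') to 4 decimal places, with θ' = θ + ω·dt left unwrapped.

(2.9482, 4.5746, -1.0000)

θ' = 0.0000 + -1.0·1.0 = -1.0000
R = v/ω = -1.25/-1.0 = 1.2500
x' = 4 + 1.2500·(sin -1.0000 − sin 0.0000) = 2.9482
y' = 4 − 1.2500·(cos -1.0000 − cos 0.0000) = 4.5746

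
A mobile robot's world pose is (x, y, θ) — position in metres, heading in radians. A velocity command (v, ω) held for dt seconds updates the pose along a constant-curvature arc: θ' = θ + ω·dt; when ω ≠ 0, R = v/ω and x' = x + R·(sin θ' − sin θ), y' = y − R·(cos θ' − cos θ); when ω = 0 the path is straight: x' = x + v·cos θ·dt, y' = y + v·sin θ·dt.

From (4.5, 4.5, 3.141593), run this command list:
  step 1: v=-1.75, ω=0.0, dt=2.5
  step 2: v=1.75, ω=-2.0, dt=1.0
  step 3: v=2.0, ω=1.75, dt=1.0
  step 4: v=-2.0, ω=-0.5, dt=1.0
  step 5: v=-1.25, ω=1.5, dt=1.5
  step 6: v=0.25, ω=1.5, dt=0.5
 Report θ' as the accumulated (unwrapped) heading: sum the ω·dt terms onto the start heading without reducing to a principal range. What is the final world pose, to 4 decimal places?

step 1: θ'=3.1416 (straight) → pose (8.8750, 4.5000, 3.1416)
step 2: θ'=1.1416 (R=-0.8750) → pose (8.0794, 5.7391, 1.1416)
step 3: θ'=2.8916 (R=1.1429) → pose (7.3229, 7.3221, 2.8916)
step 4: θ'=2.3916 (R=4.0000) → pose (9.0599, 6.3732, 2.3916)
step 5: θ'=4.6416 (R=-0.8333) → pose (10.4591, 6.9240, 4.6416)
step 6: θ'=5.3916 (R=0.1667) → pose (10.4957, 6.8075, 5.3916)

(10.4957, 6.8075, 5.3916)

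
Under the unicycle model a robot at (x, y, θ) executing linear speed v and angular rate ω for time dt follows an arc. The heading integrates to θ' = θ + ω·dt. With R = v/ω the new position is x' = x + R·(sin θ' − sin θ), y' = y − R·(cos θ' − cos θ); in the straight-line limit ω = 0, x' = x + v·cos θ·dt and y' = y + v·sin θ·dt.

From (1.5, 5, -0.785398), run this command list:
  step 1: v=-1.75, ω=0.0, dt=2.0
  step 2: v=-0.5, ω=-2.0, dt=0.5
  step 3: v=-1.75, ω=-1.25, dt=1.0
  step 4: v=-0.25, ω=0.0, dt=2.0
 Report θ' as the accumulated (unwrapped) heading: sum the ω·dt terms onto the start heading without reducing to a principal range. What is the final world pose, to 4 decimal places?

step 1: θ'=-0.7854 (straight) → pose (-0.9749, 7.4749, -0.7854)
step 2: θ'=-1.7854 (R=0.2500) → pose (-1.0424, 7.7049, -1.7854)
step 3: θ'=-3.0354 (R=1.4000) → pose (0.1771, 8.7989, -3.0354)
step 4: θ'=-3.0354 (straight) → pose (0.6743, 8.8519, -3.0354)

(0.6743, 8.8519, -3.0354)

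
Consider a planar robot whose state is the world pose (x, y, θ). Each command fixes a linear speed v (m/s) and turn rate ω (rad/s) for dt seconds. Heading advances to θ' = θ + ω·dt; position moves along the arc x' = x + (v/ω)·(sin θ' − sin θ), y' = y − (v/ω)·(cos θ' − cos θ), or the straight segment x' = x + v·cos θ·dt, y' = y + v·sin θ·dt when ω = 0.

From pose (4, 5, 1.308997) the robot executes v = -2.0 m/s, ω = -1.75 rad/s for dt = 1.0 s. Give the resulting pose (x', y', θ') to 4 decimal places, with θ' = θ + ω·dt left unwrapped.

(2.4083, 4.2623, -0.4410)

θ' = 1.3090 + -1.75·1.0 = -0.4410
R = v/ω = -2.0/-1.75 = 1.1429
x' = 4 + 1.1429·(sin -0.4410 − sin 1.3090) = 2.4083
y' = 5 − 1.1429·(cos -0.4410 − cos 1.3090) = 4.2623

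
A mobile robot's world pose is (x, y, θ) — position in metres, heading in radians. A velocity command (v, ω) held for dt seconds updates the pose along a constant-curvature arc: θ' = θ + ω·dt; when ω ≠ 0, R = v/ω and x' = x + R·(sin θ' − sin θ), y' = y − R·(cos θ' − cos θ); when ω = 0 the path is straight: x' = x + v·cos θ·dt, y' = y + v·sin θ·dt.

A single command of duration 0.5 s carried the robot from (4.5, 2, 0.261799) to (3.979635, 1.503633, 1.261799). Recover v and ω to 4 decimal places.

v = -1.5000, ω = 2.0000

Δθ = 1.261799 − 0.261799 = 1.000000
ω = Δθ/dt = 1.000000/0.5 = 2.0000
R = Δx/(sin θ' − sin θ) = -0.7500
v = R·ω = -0.7500·2.0000 = -1.5000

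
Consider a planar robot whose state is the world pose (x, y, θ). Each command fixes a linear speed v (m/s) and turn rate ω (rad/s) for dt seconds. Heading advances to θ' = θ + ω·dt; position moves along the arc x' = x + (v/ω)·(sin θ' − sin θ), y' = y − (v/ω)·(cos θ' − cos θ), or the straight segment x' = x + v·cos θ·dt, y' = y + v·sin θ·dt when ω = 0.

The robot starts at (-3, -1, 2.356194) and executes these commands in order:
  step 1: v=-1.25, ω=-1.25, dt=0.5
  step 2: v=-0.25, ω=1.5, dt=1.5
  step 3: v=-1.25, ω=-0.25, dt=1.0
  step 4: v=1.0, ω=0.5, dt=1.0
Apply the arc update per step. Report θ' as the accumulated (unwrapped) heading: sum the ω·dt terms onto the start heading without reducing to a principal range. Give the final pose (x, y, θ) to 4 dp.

(-2.1504, -1.5517, 4.2312)

step 1: θ'=1.7312 (R=1.0000) → pose (-2.7199, -1.5474, 1.7312)
step 2: θ'=3.9812 (R=-0.1667) → pose (-2.4314, -1.6321, 3.9812)
step 3: θ'=3.7312 (R=5.0000) → pose (-1.4896, -0.8151, 3.7312)
step 4: θ'=4.2312 (R=2.0000) → pose (-2.1504, -1.5517, 4.2312)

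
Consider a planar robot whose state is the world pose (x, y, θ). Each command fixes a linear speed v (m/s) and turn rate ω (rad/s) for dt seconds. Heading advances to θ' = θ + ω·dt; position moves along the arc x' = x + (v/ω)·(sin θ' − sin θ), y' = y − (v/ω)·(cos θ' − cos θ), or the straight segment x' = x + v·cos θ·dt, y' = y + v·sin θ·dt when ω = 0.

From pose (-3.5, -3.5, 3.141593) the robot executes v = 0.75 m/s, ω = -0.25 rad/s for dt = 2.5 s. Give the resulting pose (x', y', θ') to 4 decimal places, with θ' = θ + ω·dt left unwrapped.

θ' = 3.1416 + -0.25·2.5 = 2.5166
R = v/ω = 0.75/-0.25 = -3.0000
x' = -3.5 + -3.0000·(sin 2.5166 − sin 3.1416) = -5.2553
y' = -3.5 − -3.0000·(cos 2.5166 − cos 3.1416) = -2.9329

(-5.2553, -2.9329, 2.5166)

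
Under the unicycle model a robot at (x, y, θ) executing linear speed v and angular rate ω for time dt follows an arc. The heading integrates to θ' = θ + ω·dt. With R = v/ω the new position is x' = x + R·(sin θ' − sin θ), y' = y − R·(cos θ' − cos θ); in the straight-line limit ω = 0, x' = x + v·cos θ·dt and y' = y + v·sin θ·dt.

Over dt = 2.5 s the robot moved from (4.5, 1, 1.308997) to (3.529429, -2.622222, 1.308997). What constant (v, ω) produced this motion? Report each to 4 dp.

Δθ = 1.308997 − 1.308997 = 0.000000
ω = Δθ/dt = 0.000000/2.5 = 0.0000
ω = 0 → v = (Δx·cos θ + Δy·sin θ)/dt = -1.5000

v = -1.5000, ω = 0.0000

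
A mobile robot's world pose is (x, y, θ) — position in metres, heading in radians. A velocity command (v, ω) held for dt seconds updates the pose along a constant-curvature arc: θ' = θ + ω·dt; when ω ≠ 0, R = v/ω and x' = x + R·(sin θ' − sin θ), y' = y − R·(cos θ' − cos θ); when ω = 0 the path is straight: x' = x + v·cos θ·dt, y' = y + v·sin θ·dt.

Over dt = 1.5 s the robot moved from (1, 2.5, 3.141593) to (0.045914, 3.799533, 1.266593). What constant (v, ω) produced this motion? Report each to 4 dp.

Δθ = 1.266593 − 3.141593 = -1.875000
ω = Δθ/dt = -1.875000/1.5 = -1.2500
R = −Δy/(cos θ' − cos θ) = -1.0000
v = R·ω = -1.0000·-1.2500 = 1.2500

v = 1.2500, ω = -1.2500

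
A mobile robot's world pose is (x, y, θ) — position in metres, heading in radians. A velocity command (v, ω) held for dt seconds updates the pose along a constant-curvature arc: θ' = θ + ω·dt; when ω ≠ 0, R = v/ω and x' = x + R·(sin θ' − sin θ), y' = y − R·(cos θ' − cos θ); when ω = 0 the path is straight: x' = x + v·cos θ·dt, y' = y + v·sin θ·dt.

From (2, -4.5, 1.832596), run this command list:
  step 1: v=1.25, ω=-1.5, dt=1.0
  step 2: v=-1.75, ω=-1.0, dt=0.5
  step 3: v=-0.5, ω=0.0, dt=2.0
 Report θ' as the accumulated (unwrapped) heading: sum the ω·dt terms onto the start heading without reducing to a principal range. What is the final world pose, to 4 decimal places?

(0.6839, -3.4015, -0.1674)

step 1: θ'=0.3326 (R=-0.8333) → pose (2.5329, -3.4967, 0.3326)
step 2: θ'=-0.1674 (R=1.7500) → pose (1.6699, -3.5681, -0.1674)
step 3: θ'=-0.1674 (straight) → pose (0.6839, -3.4015, -0.1674)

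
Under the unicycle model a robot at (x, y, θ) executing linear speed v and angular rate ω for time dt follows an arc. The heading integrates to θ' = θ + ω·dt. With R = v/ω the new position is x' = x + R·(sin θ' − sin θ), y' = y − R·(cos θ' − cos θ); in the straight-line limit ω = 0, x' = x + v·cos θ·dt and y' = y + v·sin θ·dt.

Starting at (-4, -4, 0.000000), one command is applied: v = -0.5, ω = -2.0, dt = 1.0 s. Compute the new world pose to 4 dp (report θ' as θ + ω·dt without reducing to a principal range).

θ' = 0.0000 + -2.0·1.0 = -2.0000
R = v/ω = -0.5/-2.0 = 0.2500
x' = -4 + 0.2500·(sin -2.0000 − sin 0.0000) = -4.2273
y' = -4 − 0.2500·(cos -2.0000 − cos 0.0000) = -3.6460

(-4.2273, -3.6460, -2.0000)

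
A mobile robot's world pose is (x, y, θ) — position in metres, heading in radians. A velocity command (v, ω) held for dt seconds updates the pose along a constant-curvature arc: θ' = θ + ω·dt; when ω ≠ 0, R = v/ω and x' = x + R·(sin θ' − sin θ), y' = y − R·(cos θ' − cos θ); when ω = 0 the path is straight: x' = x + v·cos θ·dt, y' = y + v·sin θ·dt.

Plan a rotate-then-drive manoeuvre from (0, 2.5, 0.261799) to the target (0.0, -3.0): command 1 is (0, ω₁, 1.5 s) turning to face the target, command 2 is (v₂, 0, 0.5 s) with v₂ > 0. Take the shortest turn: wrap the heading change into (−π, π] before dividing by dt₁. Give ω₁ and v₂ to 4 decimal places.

ω₁ = -1.2217, v₂ = 11.0000

heading to target = atan2(-3−2.5, 0−0) = -1.5708
Δθ = wrap(-1.5708 − 0.2618) = -1.8326; ω₁ = Δθ/dt₁ = -1.2217
distance = √((0−0)² + (-3−2.5)²) = 5.5000; v₂ = distance/dt₂ = 11.0000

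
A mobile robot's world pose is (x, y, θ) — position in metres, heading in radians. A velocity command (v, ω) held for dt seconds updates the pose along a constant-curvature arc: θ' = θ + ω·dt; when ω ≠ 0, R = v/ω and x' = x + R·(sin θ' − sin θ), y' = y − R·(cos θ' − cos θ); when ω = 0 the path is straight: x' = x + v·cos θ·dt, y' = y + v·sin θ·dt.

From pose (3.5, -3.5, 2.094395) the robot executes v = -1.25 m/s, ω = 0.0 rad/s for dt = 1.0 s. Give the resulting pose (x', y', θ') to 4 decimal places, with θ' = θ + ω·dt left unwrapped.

(4.1250, -4.5825, 2.0944)

θ' = 2.0944 + 0.0·1.0 = 2.0944
ω = 0 → straight: x' = 3.5 + -1.25·cos(2.0944)·1.0 = 4.1250
y' = -3.5 + -1.25·sin(2.0944)·1.0 = -4.5825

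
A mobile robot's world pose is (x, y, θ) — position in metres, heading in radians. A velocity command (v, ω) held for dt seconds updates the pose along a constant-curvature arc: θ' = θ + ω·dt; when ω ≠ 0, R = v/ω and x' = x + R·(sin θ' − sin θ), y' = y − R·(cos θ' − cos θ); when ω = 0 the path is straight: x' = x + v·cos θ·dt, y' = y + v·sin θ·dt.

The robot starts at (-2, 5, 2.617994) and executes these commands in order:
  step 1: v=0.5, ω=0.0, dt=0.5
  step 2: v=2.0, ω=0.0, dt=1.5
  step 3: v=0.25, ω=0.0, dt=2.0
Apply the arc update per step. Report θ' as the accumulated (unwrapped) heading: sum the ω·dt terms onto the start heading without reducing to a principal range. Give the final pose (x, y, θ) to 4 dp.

(-5.2476, 6.8750, 2.6180)

step 1: θ'=2.6180 (straight) → pose (-2.2165, 5.1250, 2.6180)
step 2: θ'=2.6180 (straight) → pose (-4.8146, 6.6250, 2.6180)
step 3: θ'=2.6180 (straight) → pose (-5.2476, 6.8750, 2.6180)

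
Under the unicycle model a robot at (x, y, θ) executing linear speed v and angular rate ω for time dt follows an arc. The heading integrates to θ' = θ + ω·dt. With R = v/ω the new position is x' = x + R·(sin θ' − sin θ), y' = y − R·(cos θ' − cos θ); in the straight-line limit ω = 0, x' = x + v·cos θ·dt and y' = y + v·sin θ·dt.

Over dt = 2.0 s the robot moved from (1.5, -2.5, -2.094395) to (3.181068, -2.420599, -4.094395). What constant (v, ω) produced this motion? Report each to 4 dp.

v = -1.0000, ω = -1.0000

Δθ = -4.094395 − -2.094395 = -2.000000
ω = Δθ/dt = -2.000000/2.0 = -1.0000
R = Δx/(sin θ' − sin θ) = 1.0000
v = R·ω = 1.0000·-1.0000 = -1.0000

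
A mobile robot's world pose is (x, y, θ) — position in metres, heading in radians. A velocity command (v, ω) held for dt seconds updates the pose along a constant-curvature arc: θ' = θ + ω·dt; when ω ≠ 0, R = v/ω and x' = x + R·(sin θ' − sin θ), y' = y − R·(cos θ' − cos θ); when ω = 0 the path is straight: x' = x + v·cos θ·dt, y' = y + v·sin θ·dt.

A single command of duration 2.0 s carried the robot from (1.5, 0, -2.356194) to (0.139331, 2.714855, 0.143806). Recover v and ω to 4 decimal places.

v = -2.0000, ω = 1.2500

Δθ = 0.143806 − -2.356194 = 2.500000
ω = Δθ/dt = 2.500000/2.0 = 1.2500
R = −Δy/(cos θ' − cos θ) = -1.6000
v = R·ω = -1.6000·1.2500 = -2.0000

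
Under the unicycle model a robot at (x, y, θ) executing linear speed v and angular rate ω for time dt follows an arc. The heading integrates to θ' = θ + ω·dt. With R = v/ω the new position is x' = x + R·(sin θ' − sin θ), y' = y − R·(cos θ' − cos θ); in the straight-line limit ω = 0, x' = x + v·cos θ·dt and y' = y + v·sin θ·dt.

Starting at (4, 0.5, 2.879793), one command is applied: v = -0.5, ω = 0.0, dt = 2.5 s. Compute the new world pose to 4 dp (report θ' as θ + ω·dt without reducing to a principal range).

(5.2074, 0.1765, 2.8798)

θ' = 2.8798 + 0.0·2.5 = 2.8798
ω = 0 → straight: x' = 4 + -0.5·cos(2.8798)·2.5 = 5.2074
y' = 0.5 + -0.5·sin(2.8798)·2.5 = 0.1765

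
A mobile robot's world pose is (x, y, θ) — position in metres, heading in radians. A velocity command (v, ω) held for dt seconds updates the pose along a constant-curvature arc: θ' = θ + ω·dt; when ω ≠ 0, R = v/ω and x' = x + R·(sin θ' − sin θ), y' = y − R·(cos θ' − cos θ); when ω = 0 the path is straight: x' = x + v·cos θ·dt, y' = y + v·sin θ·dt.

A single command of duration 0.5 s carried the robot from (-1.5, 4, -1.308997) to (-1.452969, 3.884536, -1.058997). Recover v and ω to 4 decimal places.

Δθ = -1.058997 − -1.308997 = 0.250000
ω = Δθ/dt = 0.250000/0.5 = 0.5000
R = −Δy/(cos θ' − cos θ) = 0.5000
v = R·ω = 0.5000·0.5000 = 0.2500

v = 0.2500, ω = 0.5000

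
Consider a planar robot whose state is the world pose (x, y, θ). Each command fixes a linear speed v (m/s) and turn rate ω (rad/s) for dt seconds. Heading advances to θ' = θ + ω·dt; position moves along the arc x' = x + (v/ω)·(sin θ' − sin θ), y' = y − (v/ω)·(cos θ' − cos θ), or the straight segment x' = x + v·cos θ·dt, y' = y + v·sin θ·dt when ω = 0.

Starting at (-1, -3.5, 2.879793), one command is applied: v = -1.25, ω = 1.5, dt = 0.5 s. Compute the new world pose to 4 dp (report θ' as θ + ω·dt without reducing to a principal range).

θ' = 2.8798 + 1.5·0.5 = 3.6298
R = v/ω = -1.25/1.5 = -0.8333
x' = -1 + -0.8333·(sin 3.6298 − sin 2.8798) = -0.3935
y' = -3.5 − -0.8333·(cos 3.6298 − cos 2.8798) = -3.4310

(-0.3935, -3.4310, 3.6298)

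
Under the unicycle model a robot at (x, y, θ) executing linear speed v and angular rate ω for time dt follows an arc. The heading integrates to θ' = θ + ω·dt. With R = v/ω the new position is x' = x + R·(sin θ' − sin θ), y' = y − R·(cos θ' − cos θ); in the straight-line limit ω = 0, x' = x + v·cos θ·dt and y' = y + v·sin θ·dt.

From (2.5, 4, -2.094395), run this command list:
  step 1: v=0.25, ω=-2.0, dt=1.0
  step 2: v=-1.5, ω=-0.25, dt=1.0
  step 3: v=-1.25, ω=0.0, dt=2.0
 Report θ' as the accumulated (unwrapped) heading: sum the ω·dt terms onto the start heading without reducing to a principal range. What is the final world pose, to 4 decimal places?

step 1: θ'=-4.0944 (R=-0.1250) → pose (2.2899, 3.9901, -4.0944)
step 2: θ'=-4.3444 (R=6.0000) → pose (2.9979, 2.6721, -4.3444)
step 3: θ'=-4.3444 (straight) → pose (3.8973, 0.3395, -4.3444)

(3.8973, 0.3395, -4.3444)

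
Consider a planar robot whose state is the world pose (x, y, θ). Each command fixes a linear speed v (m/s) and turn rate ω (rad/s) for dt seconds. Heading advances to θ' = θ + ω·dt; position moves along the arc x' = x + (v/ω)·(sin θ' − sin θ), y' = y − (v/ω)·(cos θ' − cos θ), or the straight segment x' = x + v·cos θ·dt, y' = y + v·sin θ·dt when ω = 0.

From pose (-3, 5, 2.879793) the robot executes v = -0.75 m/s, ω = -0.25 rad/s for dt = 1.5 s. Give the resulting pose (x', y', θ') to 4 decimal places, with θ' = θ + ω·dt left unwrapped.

θ' = 2.8798 + -0.25·1.5 = 2.5048
R = v/ω = -0.75/-0.25 = 3.0000
x' = -3 + 3.0000·(sin 2.5048 − sin 2.8798) = -1.9926
y' = 5 − 3.0000·(cos 2.5048 − cos 2.8798) = 4.5142

(-1.9926, 4.5142, 2.5048)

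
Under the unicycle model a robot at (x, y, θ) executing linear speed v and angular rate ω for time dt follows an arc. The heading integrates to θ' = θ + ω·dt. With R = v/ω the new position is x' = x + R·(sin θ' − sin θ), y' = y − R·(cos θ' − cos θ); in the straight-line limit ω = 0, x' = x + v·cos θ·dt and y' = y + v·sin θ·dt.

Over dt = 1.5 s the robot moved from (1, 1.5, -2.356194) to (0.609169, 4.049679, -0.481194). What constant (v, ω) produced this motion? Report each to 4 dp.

v = -2.0000, ω = 1.2500

Δθ = -0.481194 − -2.356194 = 1.875000
ω = Δθ/dt = 1.875000/1.5 = 1.2500
R = −Δy/(cos θ' − cos θ) = -1.6000
v = R·ω = -1.6000·1.2500 = -2.0000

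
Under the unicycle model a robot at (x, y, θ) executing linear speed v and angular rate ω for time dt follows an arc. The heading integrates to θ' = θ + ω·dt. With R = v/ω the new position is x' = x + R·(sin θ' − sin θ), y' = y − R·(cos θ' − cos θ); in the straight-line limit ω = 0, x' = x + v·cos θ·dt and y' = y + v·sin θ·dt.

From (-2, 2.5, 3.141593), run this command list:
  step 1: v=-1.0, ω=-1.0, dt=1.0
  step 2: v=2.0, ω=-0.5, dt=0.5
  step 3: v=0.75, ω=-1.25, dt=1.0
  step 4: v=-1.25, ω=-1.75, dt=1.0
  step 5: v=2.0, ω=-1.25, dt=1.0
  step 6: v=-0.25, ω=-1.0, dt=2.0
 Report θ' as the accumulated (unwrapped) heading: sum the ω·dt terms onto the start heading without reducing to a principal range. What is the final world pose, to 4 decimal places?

step 1: θ'=2.1416 (R=1.0000) → pose (-1.1585, 2.0403, 2.1416)
step 2: θ'=1.8916 (R=-4.0000) → pose (-1.5886, 2.9402, 1.8916)
step 3: θ'=0.6416 (R=-0.6000) → pose (-1.3783, 3.6101, 0.6416)
step 4: θ'=-1.1084 (R=0.7143) → pose (-2.4450, 3.8637, -1.1084)
step 5: θ'=-2.3584 (R=-1.6000) → pose (-2.7482, 2.0161, -2.3584)
step 6: θ'=-4.3584 (R=0.2500) → pose (-2.3373, 1.9256, -4.3584)

(-2.3373, 1.9256, -4.3584)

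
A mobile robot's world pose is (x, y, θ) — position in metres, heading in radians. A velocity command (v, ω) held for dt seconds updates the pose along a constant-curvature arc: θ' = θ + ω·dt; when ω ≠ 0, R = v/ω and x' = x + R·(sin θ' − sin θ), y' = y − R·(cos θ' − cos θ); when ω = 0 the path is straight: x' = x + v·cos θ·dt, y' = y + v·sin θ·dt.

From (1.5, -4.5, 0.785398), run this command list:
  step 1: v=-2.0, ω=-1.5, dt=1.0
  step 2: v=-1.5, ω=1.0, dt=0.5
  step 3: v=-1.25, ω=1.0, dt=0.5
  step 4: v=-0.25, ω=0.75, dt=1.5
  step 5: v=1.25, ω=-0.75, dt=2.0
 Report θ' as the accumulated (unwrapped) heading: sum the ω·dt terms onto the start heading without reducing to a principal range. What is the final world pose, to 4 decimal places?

(-0.0390, -3.1265, -0.0896)

step 1: θ'=-0.7146 (R=1.3333) → pose (-0.3166, -4.5643, -0.7146)
step 2: θ'=-0.2146 (R=-1.5000) → pose (-0.9801, -4.2318, -0.2146)
step 3: θ'=0.2854 (R=-1.2500) → pose (-1.5982, -4.2537, 0.2854)
step 4: θ'=1.4104 (R=-0.3333) → pose (-1.8334, -4.5203, 1.4104)
step 5: θ'=-0.0896 (R=-1.6667) → pose (-0.0390, -3.1265, -0.0896)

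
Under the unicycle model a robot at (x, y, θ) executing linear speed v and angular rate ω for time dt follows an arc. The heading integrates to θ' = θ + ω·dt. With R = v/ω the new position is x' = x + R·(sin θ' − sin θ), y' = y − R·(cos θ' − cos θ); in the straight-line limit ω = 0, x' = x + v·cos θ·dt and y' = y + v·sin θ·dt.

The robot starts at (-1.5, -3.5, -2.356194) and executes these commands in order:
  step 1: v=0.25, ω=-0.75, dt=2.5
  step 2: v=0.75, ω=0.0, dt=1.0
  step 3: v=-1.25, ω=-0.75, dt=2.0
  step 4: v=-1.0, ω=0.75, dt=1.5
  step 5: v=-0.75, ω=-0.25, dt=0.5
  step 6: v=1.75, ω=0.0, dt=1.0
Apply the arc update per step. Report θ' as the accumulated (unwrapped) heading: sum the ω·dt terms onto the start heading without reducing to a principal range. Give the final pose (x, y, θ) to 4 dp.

(-3.5591, -4.8456, -4.7312)

step 1: θ'=-4.2312 (R=-0.3333) → pose (-2.0312, -3.4186, -4.2312)
step 2: θ'=-4.2312 (straight) → pose (-2.3783, -2.7537, -4.2312)
step 3: θ'=-5.7312 (R=1.6667) → pose (-2.9817, -4.9443, -5.7312)
step 4: θ'=-4.6062 (R=-1.3333) → pose (-3.6084, -6.2209, -4.6062)
step 5: θ'=-4.7312 (R=3.0000) → pose (-3.5920, -6.5953, -4.7312)
step 6: θ'=-4.7312 (straight) → pose (-3.5591, -4.8456, -4.7312)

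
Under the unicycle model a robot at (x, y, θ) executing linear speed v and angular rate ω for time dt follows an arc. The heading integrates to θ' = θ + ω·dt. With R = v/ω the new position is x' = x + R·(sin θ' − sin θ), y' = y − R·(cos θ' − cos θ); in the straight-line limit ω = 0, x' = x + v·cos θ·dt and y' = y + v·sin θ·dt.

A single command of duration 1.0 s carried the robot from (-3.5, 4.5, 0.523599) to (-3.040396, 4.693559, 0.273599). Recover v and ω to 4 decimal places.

Δθ = 0.273599 − 0.523599 = -0.250000
ω = Δθ/dt = -0.250000/1.0 = -0.2500
R = Δx/(sin θ' − sin θ) = -2.0000
v = R·ω = -2.0000·-0.2500 = 0.5000

v = 0.5000, ω = -0.2500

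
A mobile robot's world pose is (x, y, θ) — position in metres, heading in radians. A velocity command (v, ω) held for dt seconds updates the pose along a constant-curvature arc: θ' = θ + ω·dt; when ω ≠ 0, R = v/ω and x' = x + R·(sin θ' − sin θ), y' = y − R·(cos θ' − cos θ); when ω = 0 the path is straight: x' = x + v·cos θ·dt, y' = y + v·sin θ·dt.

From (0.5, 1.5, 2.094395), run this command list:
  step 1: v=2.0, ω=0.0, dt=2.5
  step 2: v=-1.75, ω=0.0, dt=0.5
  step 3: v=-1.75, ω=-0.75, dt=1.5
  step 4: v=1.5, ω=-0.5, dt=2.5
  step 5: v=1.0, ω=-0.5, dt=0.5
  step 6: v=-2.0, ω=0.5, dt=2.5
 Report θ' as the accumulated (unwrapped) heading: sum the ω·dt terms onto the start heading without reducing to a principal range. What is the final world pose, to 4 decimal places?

(-2.5566, 3.1328, 0.7194)

step 1: θ'=2.0944 (straight) → pose (-2.0000, 5.8301, 2.0944)
step 2: θ'=2.0944 (straight) → pose (-1.5625, 5.0724, 2.0944)
step 3: θ'=0.9694 (R=2.3333) → pose (-1.6593, 2.5855, 0.9694)
step 4: θ'=-0.2806 (R=-3.0000) → pose (1.6452, 3.7708, -0.2806)
step 5: θ'=-0.5306 (R=-2.0000) → pose (2.1034, 3.5740, -0.5306)
step 6: θ'=0.7194 (R=-4.0000) → pose (-2.5566, 3.1328, 0.7194)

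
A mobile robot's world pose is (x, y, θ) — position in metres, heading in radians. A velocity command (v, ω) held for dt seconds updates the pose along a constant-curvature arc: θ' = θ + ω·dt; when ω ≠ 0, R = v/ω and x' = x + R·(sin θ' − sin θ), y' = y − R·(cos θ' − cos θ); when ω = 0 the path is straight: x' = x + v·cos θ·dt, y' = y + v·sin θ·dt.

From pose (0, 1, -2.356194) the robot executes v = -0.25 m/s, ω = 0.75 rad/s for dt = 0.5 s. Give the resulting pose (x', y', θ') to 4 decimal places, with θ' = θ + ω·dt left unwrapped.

θ' = -2.3562 + 0.75·0.5 = -1.9812
R = v/ω = -0.25/0.75 = -0.3333
x' = 0 + -0.3333·(sin -1.9812 − sin -2.3562) = 0.0700
y' = 1 − -0.3333·(cos -1.9812 − cos -2.3562) = 1.1027

(0.0700, 1.1027, -1.9812)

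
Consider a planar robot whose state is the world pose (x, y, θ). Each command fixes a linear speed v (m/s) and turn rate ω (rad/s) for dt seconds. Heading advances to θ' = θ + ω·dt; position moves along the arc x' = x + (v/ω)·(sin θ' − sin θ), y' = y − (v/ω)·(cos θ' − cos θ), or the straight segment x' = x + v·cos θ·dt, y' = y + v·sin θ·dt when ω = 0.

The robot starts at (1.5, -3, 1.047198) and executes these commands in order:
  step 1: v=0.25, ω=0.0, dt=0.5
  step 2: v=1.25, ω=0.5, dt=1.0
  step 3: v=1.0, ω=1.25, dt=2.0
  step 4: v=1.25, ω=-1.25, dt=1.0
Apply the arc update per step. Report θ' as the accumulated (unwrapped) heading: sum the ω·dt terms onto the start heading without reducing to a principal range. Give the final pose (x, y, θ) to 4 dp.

(-0.6569, -1.5122, 2.7972)

step 1: θ'=1.0472 (straight) → pose (1.5625, -2.8917, 1.0472)
step 2: θ'=1.5472 (R=2.5000) → pose (1.8967, -1.7007, 1.5472)
step 3: θ'=4.0472 (R=0.8000) → pose (0.4675, -1.1881, 4.0472)
step 4: θ'=2.7972 (R=-1.0000) → pose (-0.6569, -1.5122, 2.7972)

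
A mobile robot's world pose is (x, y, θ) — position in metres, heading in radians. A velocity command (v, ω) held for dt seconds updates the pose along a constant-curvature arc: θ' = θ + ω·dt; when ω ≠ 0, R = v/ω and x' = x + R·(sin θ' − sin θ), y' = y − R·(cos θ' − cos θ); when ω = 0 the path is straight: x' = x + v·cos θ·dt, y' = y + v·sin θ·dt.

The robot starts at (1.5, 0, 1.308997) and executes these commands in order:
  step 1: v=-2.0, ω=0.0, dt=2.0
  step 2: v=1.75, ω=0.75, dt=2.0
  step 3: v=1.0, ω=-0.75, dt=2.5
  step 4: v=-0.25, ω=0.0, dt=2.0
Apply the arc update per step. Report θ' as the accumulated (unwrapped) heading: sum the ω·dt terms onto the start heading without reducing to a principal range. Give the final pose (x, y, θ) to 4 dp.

step 1: θ'=1.3090 (straight) → pose (0.4647, -3.8637, 1.3090)
step 2: θ'=2.8090 (R=2.3333) → pose (-1.0273, -1.0543, 2.8090)
step 3: θ'=0.9340 (R=-1.3333) → pose (-1.6639, 0.9988, 0.9340)
step 4: θ'=0.9340 (straight) → pose (-1.9613, 0.5968, 0.9340)

(-1.9613, 0.5968, 0.9340)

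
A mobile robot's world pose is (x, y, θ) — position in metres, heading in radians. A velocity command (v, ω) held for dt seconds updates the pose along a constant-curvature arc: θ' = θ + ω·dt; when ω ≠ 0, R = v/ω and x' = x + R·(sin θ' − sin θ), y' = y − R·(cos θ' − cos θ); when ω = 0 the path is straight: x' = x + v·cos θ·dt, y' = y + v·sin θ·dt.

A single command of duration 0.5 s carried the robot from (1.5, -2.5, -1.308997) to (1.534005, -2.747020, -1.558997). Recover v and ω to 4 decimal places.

v = 0.5000, ω = -0.5000

Δθ = -1.558997 − -1.308997 = -0.250000
ω = Δθ/dt = -0.250000/0.5 = -0.5000
R = −Δy/(cos θ' − cos θ) = -1.0000
v = R·ω = -1.0000·-0.5000 = 0.5000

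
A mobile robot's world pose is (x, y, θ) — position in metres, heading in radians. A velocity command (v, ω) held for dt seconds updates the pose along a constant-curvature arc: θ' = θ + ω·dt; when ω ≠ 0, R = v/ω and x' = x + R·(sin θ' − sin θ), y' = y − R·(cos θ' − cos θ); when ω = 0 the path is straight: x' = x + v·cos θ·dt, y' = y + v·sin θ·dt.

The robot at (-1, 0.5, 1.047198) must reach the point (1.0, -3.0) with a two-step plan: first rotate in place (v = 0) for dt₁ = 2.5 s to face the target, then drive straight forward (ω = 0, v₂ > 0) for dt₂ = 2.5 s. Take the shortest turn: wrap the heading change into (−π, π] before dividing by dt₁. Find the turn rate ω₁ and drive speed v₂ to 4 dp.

heading to target = atan2(-3−0.5, 1−-1) = -1.0517
Δθ = wrap(-1.0517 − 1.0472) = -2.0988; ω₁ = Δθ/dt₁ = -0.8395
distance = √((1−-1)² + (-3−0.5)²) = 4.0311; v₂ = distance/dt₂ = 1.6125

ω₁ = -0.8395, v₂ = 1.6125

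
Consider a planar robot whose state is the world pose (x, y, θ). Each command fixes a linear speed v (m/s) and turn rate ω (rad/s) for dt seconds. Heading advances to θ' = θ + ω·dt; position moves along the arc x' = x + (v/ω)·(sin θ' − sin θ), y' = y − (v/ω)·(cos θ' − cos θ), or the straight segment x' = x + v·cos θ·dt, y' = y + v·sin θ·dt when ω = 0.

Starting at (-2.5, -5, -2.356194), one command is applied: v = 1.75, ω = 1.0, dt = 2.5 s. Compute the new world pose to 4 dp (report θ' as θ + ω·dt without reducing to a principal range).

θ' = -2.3562 + 1.0·2.5 = 0.1438
R = v/ω = 1.75/1.0 = 1.7500
x' = -2.5 + 1.7500·(sin 0.1438 − sin -2.3562) = -1.0118
y' = -5 − 1.7500·(cos 0.1438 − cos -2.3562) = -7.9694

(-1.0118, -7.9694, 0.1438)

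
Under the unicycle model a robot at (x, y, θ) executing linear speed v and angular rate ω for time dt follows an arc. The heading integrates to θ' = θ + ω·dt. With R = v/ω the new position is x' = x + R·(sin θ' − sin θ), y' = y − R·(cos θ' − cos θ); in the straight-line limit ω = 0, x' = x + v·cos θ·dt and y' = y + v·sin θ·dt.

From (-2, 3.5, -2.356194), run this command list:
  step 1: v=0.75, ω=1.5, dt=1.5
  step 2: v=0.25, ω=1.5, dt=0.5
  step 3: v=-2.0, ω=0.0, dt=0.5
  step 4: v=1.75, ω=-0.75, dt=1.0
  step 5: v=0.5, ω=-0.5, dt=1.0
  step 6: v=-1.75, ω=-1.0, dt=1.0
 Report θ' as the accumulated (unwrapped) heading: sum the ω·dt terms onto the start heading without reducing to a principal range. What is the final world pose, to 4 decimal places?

step 1: θ'=-0.1062 (R=0.5000) → pose (-1.6994, 2.6493, -0.1062)
step 2: θ'=0.6438 (R=0.1667) → pose (-1.5817, 2.6817, 0.6438)
step 3: θ'=0.6438 (straight) → pose (-2.3816, 2.0814, 0.6438)
step 4: θ'=-0.1062 (R=-2.3333) → pose (-0.7337, 2.5354, -0.1062)
step 5: θ'=-0.6062 (R=-1.0000) → pose (-0.2699, 2.3628, -0.6062)
step 6: θ'=-1.6062 (R=1.7500) → pose (-1.0218, 3.8630, -1.6062)

(-1.0218, 3.8630, -1.6062)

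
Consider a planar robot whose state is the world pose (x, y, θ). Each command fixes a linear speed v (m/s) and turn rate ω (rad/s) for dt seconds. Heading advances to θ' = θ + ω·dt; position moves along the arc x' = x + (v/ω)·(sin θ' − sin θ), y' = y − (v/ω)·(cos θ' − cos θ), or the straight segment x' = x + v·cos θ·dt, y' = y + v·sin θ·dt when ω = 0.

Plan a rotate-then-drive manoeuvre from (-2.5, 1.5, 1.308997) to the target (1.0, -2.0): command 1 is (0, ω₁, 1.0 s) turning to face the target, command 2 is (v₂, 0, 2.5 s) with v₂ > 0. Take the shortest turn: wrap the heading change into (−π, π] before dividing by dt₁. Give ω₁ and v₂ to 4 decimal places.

heading to target = atan2(-2−1.5, 1−-2.5) = -0.7854
Δθ = wrap(-0.7854 − 1.3090) = -2.0944; ω₁ = Δθ/dt₁ = -2.0944
distance = √((1−-2.5)² + (-2−1.5)²) = 4.9497; v₂ = distance/dt₂ = 1.9799

ω₁ = -2.0944, v₂ = 1.9799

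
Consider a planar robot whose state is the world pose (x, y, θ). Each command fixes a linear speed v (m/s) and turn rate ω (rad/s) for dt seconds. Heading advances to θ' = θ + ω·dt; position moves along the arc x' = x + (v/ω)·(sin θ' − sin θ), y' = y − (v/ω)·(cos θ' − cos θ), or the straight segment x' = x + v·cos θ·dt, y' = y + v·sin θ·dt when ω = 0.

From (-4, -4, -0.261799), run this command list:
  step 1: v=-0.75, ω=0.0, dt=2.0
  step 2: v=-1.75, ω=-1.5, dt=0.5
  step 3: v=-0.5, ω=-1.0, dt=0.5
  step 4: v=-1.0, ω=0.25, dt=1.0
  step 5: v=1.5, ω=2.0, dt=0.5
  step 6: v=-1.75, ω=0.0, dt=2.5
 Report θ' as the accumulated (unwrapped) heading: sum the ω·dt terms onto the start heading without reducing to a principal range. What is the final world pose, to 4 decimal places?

(-10.0993, -1.2514, -0.2618)

step 1: θ'=-0.2618 (straight) → pose (-5.4489, -3.6118, -0.2618)
step 2: θ'=-1.0118 (R=1.1667) → pose (-6.1360, -3.1036, -1.0118)
step 3: θ'=-1.5118 (R=0.5000) → pose (-6.2113, -2.8679, -1.5118)
step 4: θ'=-1.2618 (R=-4.0000) → pose (-6.3937, -1.8873, -1.2618)
step 5: θ'=-0.2618 (R=0.7500) → pose (-5.8734, -2.3837, -0.2618)
step 6: θ'=-0.2618 (straight) → pose (-10.0993, -1.2514, -0.2618)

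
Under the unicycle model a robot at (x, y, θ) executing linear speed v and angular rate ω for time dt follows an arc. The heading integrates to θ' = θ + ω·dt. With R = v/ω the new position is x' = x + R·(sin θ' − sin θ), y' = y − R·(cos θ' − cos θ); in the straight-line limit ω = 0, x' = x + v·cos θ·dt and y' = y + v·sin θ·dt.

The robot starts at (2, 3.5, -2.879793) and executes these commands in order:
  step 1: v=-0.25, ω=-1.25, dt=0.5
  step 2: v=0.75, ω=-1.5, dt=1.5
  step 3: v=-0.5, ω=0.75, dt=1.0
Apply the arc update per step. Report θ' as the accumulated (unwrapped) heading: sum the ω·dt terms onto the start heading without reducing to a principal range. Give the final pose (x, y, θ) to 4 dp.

(1.7461, 4.0094, -5.0048)

step 1: θ'=-3.5048 (R=0.2000) → pose (2.1228, 3.4938, -3.5048)
step 2: θ'=-5.7548 (R=-0.5000) → pose (2.0484, 4.3930, -5.7548)
step 3: θ'=-5.0048 (R=-0.6667) → pose (1.7461, 4.0094, -5.0048)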